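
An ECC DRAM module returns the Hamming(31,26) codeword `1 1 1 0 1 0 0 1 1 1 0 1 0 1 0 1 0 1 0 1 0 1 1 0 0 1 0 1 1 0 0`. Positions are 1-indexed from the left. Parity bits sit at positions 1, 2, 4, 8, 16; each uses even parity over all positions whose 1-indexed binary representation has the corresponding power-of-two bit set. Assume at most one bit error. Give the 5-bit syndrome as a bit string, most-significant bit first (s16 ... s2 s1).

s1: b1⊕b3⊕b5⊕b7⊕b9⊕b11⊕b13⊕b15⊕b17⊕b19⊕b21⊕b23⊕b25⊕b27⊕b29⊕b31 = 1⊕1⊕1⊕0⊕1⊕0⊕0⊕0⊕0⊕0⊕0⊕1⊕0⊕0⊕1⊕0 = 0
s2: b2⊕b3⊕b6⊕b7⊕b10⊕b11⊕b14⊕b15⊕b18⊕b19⊕b22⊕b23⊕b26⊕b27⊕b30⊕b31 = 1⊕1⊕0⊕0⊕1⊕0⊕1⊕0⊕1⊕0⊕1⊕1⊕1⊕0⊕0⊕0 = 0
s4: b4⊕b5⊕b6⊕b7⊕b12⊕b13⊕b14⊕b15⊕b20⊕b21⊕b22⊕b23⊕b28⊕b29⊕b30⊕b31 = 0⊕1⊕0⊕0⊕1⊕0⊕1⊕0⊕1⊕0⊕1⊕1⊕1⊕1⊕0⊕0 = 0
s8: b8⊕b9⊕b10⊕b11⊕b12⊕b13⊕b14⊕b15⊕b24⊕b25⊕b26⊕b27⊕b28⊕b29⊕b30⊕b31 = 1⊕1⊕1⊕0⊕1⊕0⊕1⊕0⊕0⊕0⊕1⊕0⊕1⊕1⊕0⊕0 = 0
s16: b16⊕b17⊕b18⊕b19⊕b20⊕b21⊕b22⊕b23⊕b24⊕b25⊕b26⊕b27⊕b28⊕b29⊕b30⊕b31 = 1⊕0⊕1⊕0⊕1⊕0⊕1⊕1⊕0⊕0⊕1⊕0⊕1⊕1⊕0⊕0 = 0
Syndrome (s16...s1) = 00000 → position 0 (no error).

00000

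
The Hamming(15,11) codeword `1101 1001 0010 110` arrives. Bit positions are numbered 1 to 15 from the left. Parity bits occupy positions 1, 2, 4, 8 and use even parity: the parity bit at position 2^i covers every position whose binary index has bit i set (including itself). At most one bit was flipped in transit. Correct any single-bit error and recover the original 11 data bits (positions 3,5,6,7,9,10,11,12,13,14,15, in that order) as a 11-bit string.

s1: b1⊕b3⊕b5⊕b7⊕b9⊕b11⊕b13⊕b15 = 1⊕0⊕1⊕0⊕0⊕1⊕1⊕0 = 0
s2: b2⊕b3⊕b6⊕b7⊕b10⊕b11⊕b14⊕b15 = 1⊕0⊕0⊕0⊕0⊕1⊕1⊕0 = 1
s4: b4⊕b5⊕b6⊕b7⊕b12⊕b13⊕b14⊕b15 = 1⊕1⊕0⊕0⊕0⊕1⊕1⊕0 = 0
s8: b8⊕b9⊕b10⊕b11⊕b12⊕b13⊕b14⊕b15 = 1⊕0⊕0⊕1⊕0⊕1⊕1⊕0 = 0
Syndrome (s8...s1) = 0010 → position 2.
Flip bit 2: corrected codeword = 100110010010110
Data bits at positions 3,5,6,7,9,10,11,12,13,14,15: 01000010110

01000010110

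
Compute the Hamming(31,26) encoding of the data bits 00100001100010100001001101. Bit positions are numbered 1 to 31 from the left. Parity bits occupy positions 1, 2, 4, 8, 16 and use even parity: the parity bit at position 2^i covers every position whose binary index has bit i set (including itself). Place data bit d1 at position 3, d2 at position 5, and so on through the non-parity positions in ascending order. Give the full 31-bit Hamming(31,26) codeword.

Place data bits at non-power-of-two positions: b3=0, b5=0, b6=1, b7=0, b9=0, b10=0, b11=0, b12=1, b13=1, b14=0, b15=0, b17=0, b18=1, b19=0, b20=1, b21=0, b22=0, b23=0, b24=0, b25=1, b26=0, b27=0, b28=1, b29=1, b30=0, b31=1.
p1 = XOR of data positions {3,5,7,9,11,13,15,17,19,21,23,25,27,29,31} = 0⊕0⊕0⊕0⊕0⊕1⊕0⊕0⊕0⊕0⊕0⊕1⊕0⊕1⊕1 = 0
p2 = XOR of data positions {3,6,7,10,11,14,15,18,19,22,23,26,27,30,31} = 0⊕1⊕0⊕0⊕0⊕0⊕0⊕1⊕0⊕0⊕0⊕0⊕0⊕0⊕1 = 1
p4 = XOR of data positions {5,6,7,12,13,14,15,20,21,22,23,28,29,30,31} = 0⊕1⊕0⊕1⊕1⊕0⊕0⊕1⊕0⊕0⊕0⊕1⊕1⊕0⊕1 = 1
p8 = XOR of data positions {9,10,11,12,13,14,15,24,25,26,27,28,29,30,31} = 0⊕0⊕0⊕1⊕1⊕0⊕0⊕0⊕1⊕0⊕0⊕1⊕1⊕0⊕1 = 0
p16 = XOR of data positions {17,18,19,20,21,22,23,24,25,26,27,28,29,30,31} = 0⊕1⊕0⊕1⊕0⊕0⊕0⊕0⊕1⊕0⊕0⊕1⊕1⊕0⊕1 = 0
Codeword b1..b31 = 0101010000011000010100001001101

0101010000011000010100001001101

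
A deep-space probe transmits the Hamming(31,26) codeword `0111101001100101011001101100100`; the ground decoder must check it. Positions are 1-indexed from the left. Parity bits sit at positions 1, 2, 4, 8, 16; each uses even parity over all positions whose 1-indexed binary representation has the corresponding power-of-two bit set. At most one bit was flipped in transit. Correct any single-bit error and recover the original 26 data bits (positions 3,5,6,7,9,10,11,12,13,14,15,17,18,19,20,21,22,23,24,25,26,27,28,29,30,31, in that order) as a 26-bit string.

11110110010011001101100100

s1: b1⊕b3⊕b5⊕b7⊕b9⊕b11⊕b13⊕b15⊕b17⊕b19⊕b21⊕b23⊕b25⊕b27⊕b29⊕b31 = 0⊕1⊕1⊕1⊕0⊕1⊕0⊕0⊕0⊕1⊕0⊕1⊕1⊕0⊕1⊕0 = 0
s2: b2⊕b3⊕b6⊕b7⊕b10⊕b11⊕b14⊕b15⊕b18⊕b19⊕b22⊕b23⊕b26⊕b27⊕b30⊕b31 = 1⊕1⊕0⊕1⊕1⊕1⊕1⊕0⊕1⊕1⊕1⊕1⊕1⊕0⊕0⊕0 = 1
s4: b4⊕b5⊕b6⊕b7⊕b12⊕b13⊕b14⊕b15⊕b20⊕b21⊕b22⊕b23⊕b28⊕b29⊕b30⊕b31 = 1⊕1⊕0⊕1⊕0⊕0⊕1⊕0⊕0⊕0⊕1⊕1⊕0⊕1⊕0⊕0 = 1
s8: b8⊕b9⊕b10⊕b11⊕b12⊕b13⊕b14⊕b15⊕b24⊕b25⊕b26⊕b27⊕b28⊕b29⊕b30⊕b31 = 0⊕0⊕1⊕1⊕0⊕0⊕1⊕0⊕0⊕1⊕1⊕0⊕0⊕1⊕0⊕0 = 0
s16: b16⊕b17⊕b18⊕b19⊕b20⊕b21⊕b22⊕b23⊕b24⊕b25⊕b26⊕b27⊕b28⊕b29⊕b30⊕b31 = 1⊕0⊕1⊕1⊕0⊕0⊕1⊕1⊕0⊕1⊕1⊕0⊕0⊕1⊕0⊕0 = 0
Syndrome (s16...s1) = 00110 → position 6.
Flip bit 6: corrected codeword = 0111111001100101011001101100100
Data bits at positions 3,5,6,7,9,10,11,12,13,14,15,17,18,19,20,21,22,23,24,25,26,27,28,29,30,31: 11110110010011001101100100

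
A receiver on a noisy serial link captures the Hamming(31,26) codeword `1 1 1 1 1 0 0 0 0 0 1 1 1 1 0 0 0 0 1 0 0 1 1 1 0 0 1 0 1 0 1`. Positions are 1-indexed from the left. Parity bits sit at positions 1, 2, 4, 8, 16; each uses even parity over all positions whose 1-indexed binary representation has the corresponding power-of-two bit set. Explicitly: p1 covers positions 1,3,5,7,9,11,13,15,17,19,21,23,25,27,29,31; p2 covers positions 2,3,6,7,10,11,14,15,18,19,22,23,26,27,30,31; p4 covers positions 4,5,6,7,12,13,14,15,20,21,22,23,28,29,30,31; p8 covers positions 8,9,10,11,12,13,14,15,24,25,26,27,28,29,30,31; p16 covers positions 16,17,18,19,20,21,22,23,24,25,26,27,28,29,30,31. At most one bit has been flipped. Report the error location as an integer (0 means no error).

22

s1: b1⊕b3⊕b5⊕b7⊕b9⊕b11⊕b13⊕b15⊕b17⊕b19⊕b21⊕b23⊕b25⊕b27⊕b29⊕b31 = 1⊕1⊕1⊕0⊕0⊕1⊕1⊕0⊕0⊕1⊕0⊕1⊕0⊕1⊕1⊕1 = 0
s2: b2⊕b3⊕b6⊕b7⊕b10⊕b11⊕b14⊕b15⊕b18⊕b19⊕b22⊕b23⊕b26⊕b27⊕b30⊕b31 = 1⊕1⊕0⊕0⊕0⊕1⊕1⊕0⊕0⊕1⊕1⊕1⊕0⊕1⊕0⊕1 = 1
s4: b4⊕b5⊕b6⊕b7⊕b12⊕b13⊕b14⊕b15⊕b20⊕b21⊕b22⊕b23⊕b28⊕b29⊕b30⊕b31 = 1⊕1⊕0⊕0⊕1⊕1⊕1⊕0⊕0⊕0⊕1⊕1⊕0⊕1⊕0⊕1 = 1
s8: b8⊕b9⊕b10⊕b11⊕b12⊕b13⊕b14⊕b15⊕b24⊕b25⊕b26⊕b27⊕b28⊕b29⊕b30⊕b31 = 0⊕0⊕0⊕1⊕1⊕1⊕1⊕0⊕1⊕0⊕0⊕1⊕0⊕1⊕0⊕1 = 0
s16: b16⊕b17⊕b18⊕b19⊕b20⊕b21⊕b22⊕b23⊕b24⊕b25⊕b26⊕b27⊕b28⊕b29⊕b30⊕b31 = 0⊕0⊕0⊕1⊕0⊕0⊕1⊕1⊕1⊕0⊕0⊕1⊕0⊕1⊕0⊕1 = 1
Syndrome (s16...s1) = 10110 → position 22.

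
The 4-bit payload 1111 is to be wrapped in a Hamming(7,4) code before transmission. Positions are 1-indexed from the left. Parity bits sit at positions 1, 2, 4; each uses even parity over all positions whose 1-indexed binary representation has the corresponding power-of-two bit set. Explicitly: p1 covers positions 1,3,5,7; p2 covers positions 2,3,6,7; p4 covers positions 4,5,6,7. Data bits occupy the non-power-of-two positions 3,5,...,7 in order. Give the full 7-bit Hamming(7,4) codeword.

1111111

Place data bits at non-power-of-two positions: b3=1, b5=1, b6=1, b7=1.
p1 = XOR of data positions {3,5,7} = 1⊕1⊕1 = 1
p2 = XOR of data positions {3,6,7} = 1⊕1⊕1 = 1
p4 = XOR of data positions {5,6,7} = 1⊕1⊕1 = 1
Codeword b1..b7 = 1111111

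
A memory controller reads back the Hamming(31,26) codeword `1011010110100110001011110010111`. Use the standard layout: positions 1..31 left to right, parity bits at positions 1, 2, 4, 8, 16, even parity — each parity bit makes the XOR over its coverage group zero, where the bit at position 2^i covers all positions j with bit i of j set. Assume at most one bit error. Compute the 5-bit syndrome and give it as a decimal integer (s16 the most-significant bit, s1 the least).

s1: b1⊕b3⊕b5⊕b7⊕b9⊕b11⊕b13⊕b15⊕b17⊕b19⊕b21⊕b23⊕b25⊕b27⊕b29⊕b31 = 1⊕1⊕0⊕0⊕1⊕1⊕0⊕1⊕0⊕1⊕1⊕1⊕0⊕1⊕1⊕1 = 1
s2: b2⊕b3⊕b6⊕b7⊕b10⊕b11⊕b14⊕b15⊕b18⊕b19⊕b22⊕b23⊕b26⊕b27⊕b30⊕b31 = 0⊕1⊕1⊕0⊕0⊕1⊕1⊕1⊕0⊕1⊕1⊕1⊕0⊕1⊕1⊕1 = 1
s4: b4⊕b5⊕b6⊕b7⊕b12⊕b13⊕b14⊕b15⊕b20⊕b21⊕b22⊕b23⊕b28⊕b29⊕b30⊕b31 = 1⊕0⊕1⊕0⊕0⊕0⊕1⊕1⊕0⊕1⊕1⊕1⊕0⊕1⊕1⊕1 = 0
s8: b8⊕b9⊕b10⊕b11⊕b12⊕b13⊕b14⊕b15⊕b24⊕b25⊕b26⊕b27⊕b28⊕b29⊕b30⊕b31 = 1⊕1⊕0⊕1⊕0⊕0⊕1⊕1⊕1⊕0⊕0⊕1⊕0⊕1⊕1⊕1 = 0
s16: b16⊕b17⊕b18⊕b19⊕b20⊕b21⊕b22⊕b23⊕b24⊕b25⊕b26⊕b27⊕b28⊕b29⊕b30⊕b31 = 0⊕0⊕0⊕1⊕0⊕1⊕1⊕1⊕1⊕0⊕0⊕1⊕0⊕1⊕1⊕1 = 1
Syndrome (s16...s1) = 10011 → position 19.

19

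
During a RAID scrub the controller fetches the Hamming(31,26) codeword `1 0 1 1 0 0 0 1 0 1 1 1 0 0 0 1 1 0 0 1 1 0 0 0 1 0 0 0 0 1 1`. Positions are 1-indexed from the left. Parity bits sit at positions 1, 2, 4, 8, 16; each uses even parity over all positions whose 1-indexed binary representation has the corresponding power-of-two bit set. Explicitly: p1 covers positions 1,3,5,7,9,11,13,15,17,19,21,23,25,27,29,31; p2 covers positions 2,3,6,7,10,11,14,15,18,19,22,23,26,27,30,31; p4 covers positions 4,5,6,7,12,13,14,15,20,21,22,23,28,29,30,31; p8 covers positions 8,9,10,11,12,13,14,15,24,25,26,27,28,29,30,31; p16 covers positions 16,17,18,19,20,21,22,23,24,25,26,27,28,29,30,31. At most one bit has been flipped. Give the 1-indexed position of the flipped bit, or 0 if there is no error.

27

s1: b1⊕b3⊕b5⊕b7⊕b9⊕b11⊕b13⊕b15⊕b17⊕b19⊕b21⊕b23⊕b25⊕b27⊕b29⊕b31 = 1⊕1⊕0⊕0⊕0⊕1⊕0⊕0⊕1⊕0⊕1⊕0⊕1⊕0⊕0⊕1 = 1
s2: b2⊕b3⊕b6⊕b7⊕b10⊕b11⊕b14⊕b15⊕b18⊕b19⊕b22⊕b23⊕b26⊕b27⊕b30⊕b31 = 0⊕1⊕0⊕0⊕1⊕1⊕0⊕0⊕0⊕0⊕0⊕0⊕0⊕0⊕1⊕1 = 1
s4: b4⊕b5⊕b6⊕b7⊕b12⊕b13⊕b14⊕b15⊕b20⊕b21⊕b22⊕b23⊕b28⊕b29⊕b30⊕b31 = 1⊕0⊕0⊕0⊕1⊕0⊕0⊕0⊕1⊕1⊕0⊕0⊕0⊕0⊕1⊕1 = 0
s8: b8⊕b9⊕b10⊕b11⊕b12⊕b13⊕b14⊕b15⊕b24⊕b25⊕b26⊕b27⊕b28⊕b29⊕b30⊕b31 = 1⊕0⊕1⊕1⊕1⊕0⊕0⊕0⊕0⊕1⊕0⊕0⊕0⊕0⊕1⊕1 = 1
s16: b16⊕b17⊕b18⊕b19⊕b20⊕b21⊕b22⊕b23⊕b24⊕b25⊕b26⊕b27⊕b28⊕b29⊕b30⊕b31 = 1⊕1⊕0⊕0⊕1⊕1⊕0⊕0⊕0⊕1⊕0⊕0⊕0⊕0⊕1⊕1 = 1
Syndrome (s16...s1) = 11011 → position 27.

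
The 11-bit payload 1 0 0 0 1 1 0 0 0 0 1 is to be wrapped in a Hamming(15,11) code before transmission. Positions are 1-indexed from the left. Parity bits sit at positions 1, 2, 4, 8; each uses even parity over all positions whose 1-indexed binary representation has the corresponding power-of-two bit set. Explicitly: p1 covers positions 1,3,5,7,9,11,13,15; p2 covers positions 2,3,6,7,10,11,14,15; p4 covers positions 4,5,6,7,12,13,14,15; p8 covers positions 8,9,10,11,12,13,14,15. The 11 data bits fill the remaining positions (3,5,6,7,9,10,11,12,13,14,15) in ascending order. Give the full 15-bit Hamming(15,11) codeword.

Place data bits at non-power-of-two positions: b3=1, b5=0, b6=0, b7=0, b9=1, b10=1, b11=0, b12=0, b13=0, b14=0, b15=1.
p1 = XOR of data positions {3,5,7,9,11,13,15} = 1⊕0⊕0⊕1⊕0⊕0⊕1 = 1
p2 = XOR of data positions {3,6,7,10,11,14,15} = 1⊕0⊕0⊕1⊕0⊕0⊕1 = 1
p4 = XOR of data positions {5,6,7,12,13,14,15} = 0⊕0⊕0⊕0⊕0⊕0⊕1 = 1
p8 = XOR of data positions {9,10,11,12,13,14,15} = 1⊕1⊕0⊕0⊕0⊕0⊕1 = 1
Codeword b1..b15 = 111100011100001

111100011100001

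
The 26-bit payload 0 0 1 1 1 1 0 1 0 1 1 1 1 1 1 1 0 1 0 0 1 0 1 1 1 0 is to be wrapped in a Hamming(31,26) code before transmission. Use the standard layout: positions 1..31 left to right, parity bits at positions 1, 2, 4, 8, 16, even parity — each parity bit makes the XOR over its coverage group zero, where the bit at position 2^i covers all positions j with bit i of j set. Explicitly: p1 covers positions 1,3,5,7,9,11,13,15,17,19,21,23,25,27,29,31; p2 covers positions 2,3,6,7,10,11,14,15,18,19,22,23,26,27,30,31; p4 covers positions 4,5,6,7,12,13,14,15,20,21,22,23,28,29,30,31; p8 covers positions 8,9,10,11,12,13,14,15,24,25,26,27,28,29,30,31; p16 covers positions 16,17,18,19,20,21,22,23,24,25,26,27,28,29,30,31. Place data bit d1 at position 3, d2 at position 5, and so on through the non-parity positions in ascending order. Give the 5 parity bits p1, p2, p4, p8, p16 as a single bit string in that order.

Place data bits at non-power-of-two positions: b3=0, b5=0, b6=1, b7=1, b9=1, b10=1, b11=0, b12=1, b13=0, b14=1, b15=1, b17=1, b18=1, b19=1, b20=1, b21=1, b22=0, b23=1, b24=0, b25=0, b26=1, b27=0, b28=1, b29=1, b30=1, b31=0.
p1 = XOR of data positions {3,5,7,9,11,13,15,17,19,21,23,25,27,29,31} = 0⊕0⊕1⊕1⊕0⊕0⊕1⊕1⊕1⊕1⊕1⊕0⊕0⊕1⊕0 = 0
p2 = XOR of data positions {3,6,7,10,11,14,15,18,19,22,23,26,27,30,31} = 0⊕1⊕1⊕1⊕0⊕1⊕1⊕1⊕1⊕0⊕1⊕1⊕0⊕1⊕0 = 0
p4 = XOR of data positions {5,6,7,12,13,14,15,20,21,22,23,28,29,30,31} = 0⊕1⊕1⊕1⊕0⊕1⊕1⊕1⊕1⊕0⊕1⊕1⊕1⊕1⊕0 = 1
p8 = XOR of data positions {9,10,11,12,13,14,15,24,25,26,27,28,29,30,31} = 1⊕1⊕0⊕1⊕0⊕1⊕1⊕0⊕0⊕1⊕0⊕1⊕1⊕1⊕0 = 1
p16 = XOR of data positions {17,18,19,20,21,22,23,24,25,26,27,28,29,30,31} = 1⊕1⊕1⊕1⊕1⊕0⊕1⊕0⊕0⊕1⊕0⊕1⊕1⊕1⊕0 = 0
Parity bits p1,p2,p4,p8,p16 = 00110

00110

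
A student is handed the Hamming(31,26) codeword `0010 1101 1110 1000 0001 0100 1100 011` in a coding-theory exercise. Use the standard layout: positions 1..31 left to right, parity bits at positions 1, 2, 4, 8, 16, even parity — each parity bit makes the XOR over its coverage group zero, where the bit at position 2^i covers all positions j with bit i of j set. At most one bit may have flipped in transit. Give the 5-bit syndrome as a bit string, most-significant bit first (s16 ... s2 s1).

01101

s1: b1⊕b3⊕b5⊕b7⊕b9⊕b11⊕b13⊕b15⊕b17⊕b19⊕b21⊕b23⊕b25⊕b27⊕b29⊕b31 = 0⊕1⊕1⊕0⊕1⊕1⊕1⊕0⊕0⊕0⊕0⊕0⊕1⊕0⊕0⊕1 = 1
s2: b2⊕b3⊕b6⊕b7⊕b10⊕b11⊕b14⊕b15⊕b18⊕b19⊕b22⊕b23⊕b26⊕b27⊕b30⊕b31 = 0⊕1⊕1⊕0⊕1⊕1⊕0⊕0⊕0⊕0⊕1⊕0⊕1⊕0⊕1⊕1 = 0
s4: b4⊕b5⊕b6⊕b7⊕b12⊕b13⊕b14⊕b15⊕b20⊕b21⊕b22⊕b23⊕b28⊕b29⊕b30⊕b31 = 0⊕1⊕1⊕0⊕0⊕1⊕0⊕0⊕1⊕0⊕1⊕0⊕0⊕0⊕1⊕1 = 1
s8: b8⊕b9⊕b10⊕b11⊕b12⊕b13⊕b14⊕b15⊕b24⊕b25⊕b26⊕b27⊕b28⊕b29⊕b30⊕b31 = 1⊕1⊕1⊕1⊕0⊕1⊕0⊕0⊕0⊕1⊕1⊕0⊕0⊕0⊕1⊕1 = 1
s16: b16⊕b17⊕b18⊕b19⊕b20⊕b21⊕b22⊕b23⊕b24⊕b25⊕b26⊕b27⊕b28⊕b29⊕b30⊕b31 = 0⊕0⊕0⊕0⊕1⊕0⊕1⊕0⊕0⊕1⊕1⊕0⊕0⊕0⊕1⊕1 = 0
Syndrome (s16...s1) = 01101 → position 13.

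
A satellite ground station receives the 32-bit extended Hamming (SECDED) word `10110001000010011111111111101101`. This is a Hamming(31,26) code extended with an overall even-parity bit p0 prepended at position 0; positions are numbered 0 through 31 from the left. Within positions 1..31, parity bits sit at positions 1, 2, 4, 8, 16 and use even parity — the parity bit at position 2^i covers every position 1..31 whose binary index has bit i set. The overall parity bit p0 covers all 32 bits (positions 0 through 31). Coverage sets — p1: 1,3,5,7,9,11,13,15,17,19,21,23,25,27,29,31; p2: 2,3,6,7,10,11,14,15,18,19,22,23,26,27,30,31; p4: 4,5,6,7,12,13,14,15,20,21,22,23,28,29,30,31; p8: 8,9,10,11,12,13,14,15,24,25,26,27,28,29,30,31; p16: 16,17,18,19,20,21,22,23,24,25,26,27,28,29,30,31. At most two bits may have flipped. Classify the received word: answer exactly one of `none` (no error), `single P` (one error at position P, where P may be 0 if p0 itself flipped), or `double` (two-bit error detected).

none

s1: b1⊕b3⊕b5⊕b7⊕b9⊕b11⊕b13⊕b15⊕b17⊕b19⊕b21⊕b23⊕b25⊕b27⊕b29⊕b31 = 0⊕1⊕0⊕1⊕0⊕0⊕0⊕1⊕1⊕1⊕1⊕1⊕1⊕0⊕1⊕1 = 0
s2: b2⊕b3⊕b6⊕b7⊕b10⊕b11⊕b14⊕b15⊕b18⊕b19⊕b22⊕b23⊕b26⊕b27⊕b30⊕b31 = 1⊕1⊕0⊕1⊕0⊕0⊕0⊕1⊕1⊕1⊕1⊕1⊕1⊕0⊕0⊕1 = 0
s4: b4⊕b5⊕b6⊕b7⊕b12⊕b13⊕b14⊕b15⊕b20⊕b21⊕b22⊕b23⊕b28⊕b29⊕b30⊕b31 = 0⊕0⊕0⊕1⊕1⊕0⊕0⊕1⊕1⊕1⊕1⊕1⊕1⊕1⊕0⊕1 = 0
s8: b8⊕b9⊕b10⊕b11⊕b12⊕b13⊕b14⊕b15⊕b24⊕b25⊕b26⊕b27⊕b28⊕b29⊕b30⊕b31 = 0⊕0⊕0⊕0⊕1⊕0⊕0⊕1⊕1⊕1⊕1⊕0⊕1⊕1⊕0⊕1 = 0
s16: b16⊕b17⊕b18⊕b19⊕b20⊕b21⊕b22⊕b23⊕b24⊕b25⊕b26⊕b27⊕b28⊕b29⊕b30⊕b31 = 1⊕1⊕1⊕1⊕1⊕1⊕1⊕1⊕1⊕1⊕1⊕0⊕1⊕1⊕0⊕1 = 0
Syndrome (s16...s1) = 00000 → position 0 (no error).
Overall parity (XOR of all 32 bits, including p0): 1⊕0⊕1⊕1⊕0⊕0⊕0⊕1⊕0⊕0⊕0⊕0⊕1⊕0⊕0⊕1⊕1⊕1⊕1⊕1⊕1⊕1⊕1⊕1⊕1⊕1⊕1⊕0⊕1⊕1⊕0⊕1 = 0
Overall=0, syndrome position=0 → no error.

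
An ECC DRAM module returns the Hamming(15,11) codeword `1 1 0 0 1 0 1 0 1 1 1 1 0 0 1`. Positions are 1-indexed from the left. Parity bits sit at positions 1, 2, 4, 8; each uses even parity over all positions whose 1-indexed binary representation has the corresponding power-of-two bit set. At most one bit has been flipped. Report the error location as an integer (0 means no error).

s1: b1⊕b3⊕b5⊕b7⊕b9⊕b11⊕b13⊕b15 = 1⊕0⊕1⊕1⊕1⊕1⊕0⊕1 = 0
s2: b2⊕b3⊕b6⊕b7⊕b10⊕b11⊕b14⊕b15 = 1⊕0⊕0⊕1⊕1⊕1⊕0⊕1 = 1
s4: b4⊕b5⊕b6⊕b7⊕b12⊕b13⊕b14⊕b15 = 0⊕1⊕0⊕1⊕1⊕0⊕0⊕1 = 0
s8: b8⊕b9⊕b10⊕b11⊕b12⊕b13⊕b14⊕b15 = 0⊕1⊕1⊕1⊕1⊕0⊕0⊕1 = 1
Syndrome (s8...s1) = 1010 → position 10.

10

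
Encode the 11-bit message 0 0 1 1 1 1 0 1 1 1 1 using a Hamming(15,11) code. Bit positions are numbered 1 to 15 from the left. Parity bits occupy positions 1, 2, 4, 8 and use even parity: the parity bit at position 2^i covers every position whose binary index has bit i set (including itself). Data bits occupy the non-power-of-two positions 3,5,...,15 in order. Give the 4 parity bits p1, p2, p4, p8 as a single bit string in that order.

Place data bits at non-power-of-two positions: b3=0, b5=0, b6=1, b7=1, b9=1, b10=1, b11=0, b12=1, b13=1, b14=1, b15=1.
p1 = XOR of data positions {3,5,7,9,11,13,15} = 0⊕0⊕1⊕1⊕0⊕1⊕1 = 0
p2 = XOR of data positions {3,6,7,10,11,14,15} = 0⊕1⊕1⊕1⊕0⊕1⊕1 = 1
p4 = XOR of data positions {5,6,7,12,13,14,15} = 0⊕1⊕1⊕1⊕1⊕1⊕1 = 0
p8 = XOR of data positions {9,10,11,12,13,14,15} = 1⊕1⊕0⊕1⊕1⊕1⊕1 = 0
Parity bits p1,p2,p4,p8 = 0100

0100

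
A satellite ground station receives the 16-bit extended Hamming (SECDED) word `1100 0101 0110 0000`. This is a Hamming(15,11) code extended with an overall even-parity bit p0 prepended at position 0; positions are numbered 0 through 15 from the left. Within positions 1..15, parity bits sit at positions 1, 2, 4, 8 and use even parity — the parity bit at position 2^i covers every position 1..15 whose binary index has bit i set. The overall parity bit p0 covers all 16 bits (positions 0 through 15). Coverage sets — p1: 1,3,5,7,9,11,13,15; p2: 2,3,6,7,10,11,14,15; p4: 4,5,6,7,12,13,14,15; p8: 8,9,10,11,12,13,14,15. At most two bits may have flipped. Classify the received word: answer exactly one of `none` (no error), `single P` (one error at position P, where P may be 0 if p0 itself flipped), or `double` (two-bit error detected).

none

s1: b1⊕b3⊕b5⊕b7⊕b9⊕b11⊕b13⊕b15 = 1⊕0⊕1⊕1⊕1⊕0⊕0⊕0 = 0
s2: b2⊕b3⊕b6⊕b7⊕b10⊕b11⊕b14⊕b15 = 0⊕0⊕0⊕1⊕1⊕0⊕0⊕0 = 0
s4: b4⊕b5⊕b6⊕b7⊕b12⊕b13⊕b14⊕b15 = 0⊕1⊕0⊕1⊕0⊕0⊕0⊕0 = 0
s8: b8⊕b9⊕b10⊕b11⊕b12⊕b13⊕b14⊕b15 = 0⊕1⊕1⊕0⊕0⊕0⊕0⊕0 = 0
Syndrome (s8...s1) = 0000 → position 0 (no error).
Overall parity (XOR of all 16 bits, including p0): 1⊕1⊕0⊕0⊕0⊕1⊕0⊕1⊕0⊕1⊕1⊕0⊕0⊕0⊕0⊕0 = 0
Overall=0, syndrome position=0 → no error.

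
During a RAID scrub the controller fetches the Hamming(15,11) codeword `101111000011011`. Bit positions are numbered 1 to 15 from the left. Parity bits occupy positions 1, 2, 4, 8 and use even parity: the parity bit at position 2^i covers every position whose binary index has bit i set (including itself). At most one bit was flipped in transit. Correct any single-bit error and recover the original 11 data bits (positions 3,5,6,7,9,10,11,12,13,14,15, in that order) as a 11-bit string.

01100011011

s1: b1⊕b3⊕b5⊕b7⊕b9⊕b11⊕b13⊕b15 = 1⊕1⊕1⊕0⊕0⊕1⊕0⊕1 = 1
s2: b2⊕b3⊕b6⊕b7⊕b10⊕b11⊕b14⊕b15 = 0⊕1⊕1⊕0⊕0⊕1⊕1⊕1 = 1
s4: b4⊕b5⊕b6⊕b7⊕b12⊕b13⊕b14⊕b15 = 1⊕1⊕1⊕0⊕1⊕0⊕1⊕1 = 0
s8: b8⊕b9⊕b10⊕b11⊕b12⊕b13⊕b14⊕b15 = 0⊕0⊕0⊕1⊕1⊕0⊕1⊕1 = 0
Syndrome (s8...s1) = 0011 → position 3.
Flip bit 3: corrected codeword = 100111000011011
Data bits at positions 3,5,6,7,9,10,11,12,13,14,15: 01100011011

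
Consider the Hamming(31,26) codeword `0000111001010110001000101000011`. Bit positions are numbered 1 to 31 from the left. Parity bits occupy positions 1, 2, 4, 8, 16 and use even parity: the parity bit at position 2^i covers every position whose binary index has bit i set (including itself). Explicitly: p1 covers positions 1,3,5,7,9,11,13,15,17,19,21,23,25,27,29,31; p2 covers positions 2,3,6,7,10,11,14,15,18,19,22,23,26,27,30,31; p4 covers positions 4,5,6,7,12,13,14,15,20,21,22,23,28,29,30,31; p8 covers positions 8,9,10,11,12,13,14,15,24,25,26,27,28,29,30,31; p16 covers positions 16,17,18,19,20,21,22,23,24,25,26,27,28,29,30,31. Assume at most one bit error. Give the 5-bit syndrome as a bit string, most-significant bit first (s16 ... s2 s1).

s1: b1⊕b3⊕b5⊕b7⊕b9⊕b11⊕b13⊕b15⊕b17⊕b19⊕b21⊕b23⊕b25⊕b27⊕b29⊕b31 = 0⊕0⊕1⊕1⊕0⊕0⊕0⊕1⊕0⊕1⊕0⊕1⊕1⊕0⊕0⊕1 = 1
s2: b2⊕b3⊕b6⊕b7⊕b10⊕b11⊕b14⊕b15⊕b18⊕b19⊕b22⊕b23⊕b26⊕b27⊕b30⊕b31 = 0⊕0⊕1⊕1⊕1⊕0⊕1⊕1⊕0⊕1⊕0⊕1⊕0⊕0⊕1⊕1 = 1
s4: b4⊕b5⊕b6⊕b7⊕b12⊕b13⊕b14⊕b15⊕b20⊕b21⊕b22⊕b23⊕b28⊕b29⊕b30⊕b31 = 0⊕1⊕1⊕1⊕1⊕0⊕1⊕1⊕0⊕0⊕0⊕1⊕0⊕0⊕1⊕1 = 1
s8: b8⊕b9⊕b10⊕b11⊕b12⊕b13⊕b14⊕b15⊕b24⊕b25⊕b26⊕b27⊕b28⊕b29⊕b30⊕b31 = 0⊕0⊕1⊕0⊕1⊕0⊕1⊕1⊕0⊕1⊕0⊕0⊕0⊕0⊕1⊕1 = 1
s16: b16⊕b17⊕b18⊕b19⊕b20⊕b21⊕b22⊕b23⊕b24⊕b25⊕b26⊕b27⊕b28⊕b29⊕b30⊕b31 = 0⊕0⊕0⊕1⊕0⊕0⊕0⊕1⊕0⊕1⊕0⊕0⊕0⊕0⊕1⊕1 = 1
Syndrome (s16...s1) = 11111 → position 31.

11111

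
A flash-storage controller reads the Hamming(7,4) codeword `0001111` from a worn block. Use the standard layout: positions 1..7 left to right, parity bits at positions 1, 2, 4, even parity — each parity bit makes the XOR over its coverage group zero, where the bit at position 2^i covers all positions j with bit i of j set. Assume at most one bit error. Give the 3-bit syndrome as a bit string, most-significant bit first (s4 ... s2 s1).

s1: b1⊕b3⊕b5⊕b7 = 0⊕0⊕1⊕1 = 0
s2: b2⊕b3⊕b6⊕b7 = 0⊕0⊕1⊕1 = 0
s4: b4⊕b5⊕b6⊕b7 = 1⊕1⊕1⊕1 = 0
Syndrome (s4...s1) = 000 → position 0 (no error).

000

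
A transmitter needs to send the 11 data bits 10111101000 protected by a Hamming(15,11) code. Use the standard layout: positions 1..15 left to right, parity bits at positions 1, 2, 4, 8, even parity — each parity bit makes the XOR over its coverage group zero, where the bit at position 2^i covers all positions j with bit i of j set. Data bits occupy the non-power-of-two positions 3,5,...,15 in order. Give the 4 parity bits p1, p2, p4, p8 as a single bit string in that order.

Place data bits at non-power-of-two positions: b3=1, b5=0, b6=1, b7=1, b9=1, b10=1, b11=0, b12=1, b13=0, b14=0, b15=0.
p1 = XOR of data positions {3,5,7,9,11,13,15} = 1⊕0⊕1⊕1⊕0⊕0⊕0 = 1
p2 = XOR of data positions {3,6,7,10,11,14,15} = 1⊕1⊕1⊕1⊕0⊕0⊕0 = 0
p4 = XOR of data positions {5,6,7,12,13,14,15} = 0⊕1⊕1⊕1⊕0⊕0⊕0 = 1
p8 = XOR of data positions {9,10,11,12,13,14,15} = 1⊕1⊕0⊕1⊕0⊕0⊕0 = 1
Parity bits p1,p2,p4,p8 = 1011

1011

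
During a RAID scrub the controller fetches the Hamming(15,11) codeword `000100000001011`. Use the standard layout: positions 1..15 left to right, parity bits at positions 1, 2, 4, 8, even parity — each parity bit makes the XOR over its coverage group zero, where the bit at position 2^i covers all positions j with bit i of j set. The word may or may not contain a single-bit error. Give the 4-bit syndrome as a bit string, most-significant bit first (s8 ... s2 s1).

s1: b1⊕b3⊕b5⊕b7⊕b9⊕b11⊕b13⊕b15 = 0⊕0⊕0⊕0⊕0⊕0⊕0⊕1 = 1
s2: b2⊕b3⊕b6⊕b7⊕b10⊕b11⊕b14⊕b15 = 0⊕0⊕0⊕0⊕0⊕0⊕1⊕1 = 0
s4: b4⊕b5⊕b6⊕b7⊕b12⊕b13⊕b14⊕b15 = 1⊕0⊕0⊕0⊕1⊕0⊕1⊕1 = 0
s8: b8⊕b9⊕b10⊕b11⊕b12⊕b13⊕b14⊕b15 = 0⊕0⊕0⊕0⊕1⊕0⊕1⊕1 = 1
Syndrome (s8...s1) = 1001 → position 9.

1001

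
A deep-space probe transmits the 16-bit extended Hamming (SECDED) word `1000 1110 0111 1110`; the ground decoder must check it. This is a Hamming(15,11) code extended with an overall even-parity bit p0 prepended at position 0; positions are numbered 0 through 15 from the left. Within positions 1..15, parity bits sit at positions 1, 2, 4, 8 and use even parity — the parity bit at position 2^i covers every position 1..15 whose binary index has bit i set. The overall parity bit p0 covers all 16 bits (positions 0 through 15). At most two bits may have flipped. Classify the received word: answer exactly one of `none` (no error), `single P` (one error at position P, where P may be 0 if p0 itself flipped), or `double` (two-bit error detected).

s1: b1⊕b3⊕b5⊕b7⊕b9⊕b11⊕b13⊕b15 = 0⊕0⊕1⊕0⊕1⊕1⊕1⊕0 = 0
s2: b2⊕b3⊕b6⊕b7⊕b10⊕b11⊕b14⊕b15 = 0⊕0⊕1⊕0⊕1⊕1⊕1⊕0 = 0
s4: b4⊕b5⊕b6⊕b7⊕b12⊕b13⊕b14⊕b15 = 1⊕1⊕1⊕0⊕1⊕1⊕1⊕0 = 0
s8: b8⊕b9⊕b10⊕b11⊕b12⊕b13⊕b14⊕b15 = 0⊕1⊕1⊕1⊕1⊕1⊕1⊕0 = 0
Syndrome (s8...s1) = 0000 → position 0 (no error).
Overall parity (XOR of all 16 bits, including p0): 1⊕0⊕0⊕0⊕1⊕1⊕1⊕0⊕0⊕1⊕1⊕1⊕1⊕1⊕1⊕0 = 0
Overall=0, syndrome position=0 → no error.

none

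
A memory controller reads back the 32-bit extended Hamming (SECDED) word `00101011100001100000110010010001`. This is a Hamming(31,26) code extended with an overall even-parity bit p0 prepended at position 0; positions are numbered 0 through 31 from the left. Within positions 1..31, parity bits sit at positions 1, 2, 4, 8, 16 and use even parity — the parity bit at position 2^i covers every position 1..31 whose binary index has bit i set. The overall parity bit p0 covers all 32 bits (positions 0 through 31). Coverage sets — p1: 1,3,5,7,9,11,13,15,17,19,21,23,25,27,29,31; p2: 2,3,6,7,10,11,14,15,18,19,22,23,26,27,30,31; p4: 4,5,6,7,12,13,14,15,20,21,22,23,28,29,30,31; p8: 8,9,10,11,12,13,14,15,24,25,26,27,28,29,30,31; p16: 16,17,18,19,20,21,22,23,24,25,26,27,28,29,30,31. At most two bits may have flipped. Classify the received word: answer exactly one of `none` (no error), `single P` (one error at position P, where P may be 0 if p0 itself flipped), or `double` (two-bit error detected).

s1: b1⊕b3⊕b5⊕b7⊕b9⊕b11⊕b13⊕b15⊕b17⊕b19⊕b21⊕b23⊕b25⊕b27⊕b29⊕b31 = 0⊕0⊕0⊕1⊕0⊕0⊕1⊕0⊕0⊕0⊕1⊕0⊕0⊕1⊕0⊕1 = 1
s2: b2⊕b3⊕b6⊕b7⊕b10⊕b11⊕b14⊕b15⊕b18⊕b19⊕b22⊕b23⊕b26⊕b27⊕b30⊕b31 = 1⊕0⊕1⊕1⊕0⊕0⊕1⊕0⊕0⊕0⊕0⊕0⊕0⊕1⊕0⊕1 = 0
s4: b4⊕b5⊕b6⊕b7⊕b12⊕b13⊕b14⊕b15⊕b20⊕b21⊕b22⊕b23⊕b28⊕b29⊕b30⊕b31 = 1⊕0⊕1⊕1⊕0⊕1⊕1⊕0⊕1⊕1⊕0⊕0⊕0⊕0⊕0⊕1 = 0
s8: b8⊕b9⊕b10⊕b11⊕b12⊕b13⊕b14⊕b15⊕b24⊕b25⊕b26⊕b27⊕b28⊕b29⊕b30⊕b31 = 1⊕0⊕0⊕0⊕0⊕1⊕1⊕0⊕1⊕0⊕0⊕1⊕0⊕0⊕0⊕1 = 0
s16: b16⊕b17⊕b18⊕b19⊕b20⊕b21⊕b22⊕b23⊕b24⊕b25⊕b26⊕b27⊕b28⊕b29⊕b30⊕b31 = 0⊕0⊕0⊕0⊕1⊕1⊕0⊕0⊕1⊕0⊕0⊕1⊕0⊕0⊕0⊕1 = 1
Syndrome (s16...s1) = 10001 → position 17.
Overall parity (XOR of all 32 bits, including p0): 0⊕0⊕1⊕0⊕1⊕0⊕1⊕1⊕1⊕0⊕0⊕0⊕0⊕1⊕1⊕0⊕0⊕0⊕0⊕0⊕1⊕1⊕0⊕0⊕1⊕0⊕0⊕1⊕0⊕0⊕0⊕1 = 0
Overall=0, syndrome position=17 → double-bit error detected (uncorrectable).

double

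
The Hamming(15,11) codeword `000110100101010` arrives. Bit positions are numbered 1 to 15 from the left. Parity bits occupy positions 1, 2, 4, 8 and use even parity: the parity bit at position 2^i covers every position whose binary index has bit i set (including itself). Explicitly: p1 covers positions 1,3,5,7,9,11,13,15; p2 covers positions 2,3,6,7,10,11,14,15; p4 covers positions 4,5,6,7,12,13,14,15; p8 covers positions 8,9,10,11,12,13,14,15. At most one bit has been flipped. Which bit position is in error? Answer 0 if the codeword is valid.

s1: b1⊕b3⊕b5⊕b7⊕b9⊕b11⊕b13⊕b15 = 0⊕0⊕1⊕1⊕0⊕0⊕0⊕0 = 0
s2: b2⊕b3⊕b6⊕b7⊕b10⊕b11⊕b14⊕b15 = 0⊕0⊕0⊕1⊕1⊕0⊕1⊕0 = 1
s4: b4⊕b5⊕b6⊕b7⊕b12⊕b13⊕b14⊕b15 = 1⊕1⊕0⊕1⊕1⊕0⊕1⊕0 = 1
s8: b8⊕b9⊕b10⊕b11⊕b12⊕b13⊕b14⊕b15 = 0⊕0⊕1⊕0⊕1⊕0⊕1⊕0 = 1
Syndrome (s8...s1) = 1110 → position 14.

14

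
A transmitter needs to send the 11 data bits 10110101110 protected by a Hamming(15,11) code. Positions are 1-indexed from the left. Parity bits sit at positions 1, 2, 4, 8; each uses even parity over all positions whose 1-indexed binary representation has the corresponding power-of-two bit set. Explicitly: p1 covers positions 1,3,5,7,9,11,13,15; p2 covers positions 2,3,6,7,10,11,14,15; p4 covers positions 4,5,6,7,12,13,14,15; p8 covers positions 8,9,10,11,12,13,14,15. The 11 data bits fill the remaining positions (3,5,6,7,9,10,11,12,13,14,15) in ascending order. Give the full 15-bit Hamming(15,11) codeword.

Place data bits at non-power-of-two positions: b3=1, b5=0, b6=1, b7=1, b9=0, b10=1, b11=0, b12=1, b13=1, b14=1, b15=0.
p1 = XOR of data positions {3,5,7,9,11,13,15} = 1⊕0⊕1⊕0⊕0⊕1⊕0 = 1
p2 = XOR of data positions {3,6,7,10,11,14,15} = 1⊕1⊕1⊕1⊕0⊕1⊕0 = 1
p4 = XOR of data positions {5,6,7,12,13,14,15} = 0⊕1⊕1⊕1⊕1⊕1⊕0 = 1
p8 = XOR of data positions {9,10,11,12,13,14,15} = 0⊕1⊕0⊕1⊕1⊕1⊕0 = 0
Codeword b1..b15 = 111101100101110

111101100101110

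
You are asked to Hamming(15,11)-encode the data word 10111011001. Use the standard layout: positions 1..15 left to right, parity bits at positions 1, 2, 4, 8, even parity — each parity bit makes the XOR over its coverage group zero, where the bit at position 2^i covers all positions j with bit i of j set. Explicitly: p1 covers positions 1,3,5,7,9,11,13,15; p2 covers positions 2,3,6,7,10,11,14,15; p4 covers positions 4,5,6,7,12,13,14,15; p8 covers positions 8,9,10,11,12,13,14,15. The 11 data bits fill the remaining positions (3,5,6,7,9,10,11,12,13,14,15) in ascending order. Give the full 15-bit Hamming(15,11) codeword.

Place data bits at non-power-of-two positions: b3=1, b5=0, b6=1, b7=1, b9=1, b10=0, b11=1, b12=1, b13=0, b14=0, b15=1.
p1 = XOR of data positions {3,5,7,9,11,13,15} = 1⊕0⊕1⊕1⊕1⊕0⊕1 = 1
p2 = XOR of data positions {3,6,7,10,11,14,15} = 1⊕1⊕1⊕0⊕1⊕0⊕1 = 1
p4 = XOR of data positions {5,6,7,12,13,14,15} = 0⊕1⊕1⊕1⊕0⊕0⊕1 = 0
p8 = XOR of data positions {9,10,11,12,13,14,15} = 1⊕0⊕1⊕1⊕0⊕0⊕1 = 0
Codeword b1..b15 = 111001101011001

111001101011001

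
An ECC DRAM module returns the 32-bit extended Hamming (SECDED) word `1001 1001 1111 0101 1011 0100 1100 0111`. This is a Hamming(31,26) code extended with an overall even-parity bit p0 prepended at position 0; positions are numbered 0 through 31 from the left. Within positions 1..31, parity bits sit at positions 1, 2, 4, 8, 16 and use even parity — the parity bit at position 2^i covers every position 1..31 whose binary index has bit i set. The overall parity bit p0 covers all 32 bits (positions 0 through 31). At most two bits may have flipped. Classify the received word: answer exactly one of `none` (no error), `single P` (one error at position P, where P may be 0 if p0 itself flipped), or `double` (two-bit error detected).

s1: b1⊕b3⊕b5⊕b7⊕b9⊕b11⊕b13⊕b15⊕b17⊕b19⊕b21⊕b23⊕b25⊕b27⊕b29⊕b31 = 0⊕1⊕0⊕1⊕1⊕1⊕1⊕1⊕0⊕1⊕1⊕0⊕1⊕0⊕1⊕1 = 1
s2: b2⊕b3⊕b6⊕b7⊕b10⊕b11⊕b14⊕b15⊕b18⊕b19⊕b22⊕b23⊕b26⊕b27⊕b30⊕b31 = 0⊕1⊕0⊕1⊕1⊕1⊕0⊕1⊕1⊕1⊕0⊕0⊕0⊕0⊕1⊕1 = 1
s4: b4⊕b5⊕b6⊕b7⊕b12⊕b13⊕b14⊕b15⊕b20⊕b21⊕b22⊕b23⊕b28⊕b29⊕b30⊕b31 = 1⊕0⊕0⊕1⊕0⊕1⊕0⊕1⊕0⊕1⊕0⊕0⊕0⊕1⊕1⊕1 = 0
s8: b8⊕b9⊕b10⊕b11⊕b12⊕b13⊕b14⊕b15⊕b24⊕b25⊕b26⊕b27⊕b28⊕b29⊕b30⊕b31 = 1⊕1⊕1⊕1⊕0⊕1⊕0⊕1⊕1⊕1⊕0⊕0⊕0⊕1⊕1⊕1 = 1
s16: b16⊕b17⊕b18⊕b19⊕b20⊕b21⊕b22⊕b23⊕b24⊕b25⊕b26⊕b27⊕b28⊕b29⊕b30⊕b31 = 1⊕0⊕1⊕1⊕0⊕1⊕0⊕0⊕1⊕1⊕0⊕0⊕0⊕1⊕1⊕1 = 1
Syndrome (s16...s1) = 11011 → position 27.
Overall parity (XOR of all 32 bits, including p0): 1⊕0⊕0⊕1⊕1⊕0⊕0⊕1⊕1⊕1⊕1⊕1⊕0⊕1⊕0⊕1⊕1⊕0⊕1⊕1⊕0⊕1⊕0⊕0⊕1⊕1⊕0⊕0⊕0⊕1⊕1⊕1 = 1
Overall=1, syndrome position=27 → single-bit error at position 27.

single 27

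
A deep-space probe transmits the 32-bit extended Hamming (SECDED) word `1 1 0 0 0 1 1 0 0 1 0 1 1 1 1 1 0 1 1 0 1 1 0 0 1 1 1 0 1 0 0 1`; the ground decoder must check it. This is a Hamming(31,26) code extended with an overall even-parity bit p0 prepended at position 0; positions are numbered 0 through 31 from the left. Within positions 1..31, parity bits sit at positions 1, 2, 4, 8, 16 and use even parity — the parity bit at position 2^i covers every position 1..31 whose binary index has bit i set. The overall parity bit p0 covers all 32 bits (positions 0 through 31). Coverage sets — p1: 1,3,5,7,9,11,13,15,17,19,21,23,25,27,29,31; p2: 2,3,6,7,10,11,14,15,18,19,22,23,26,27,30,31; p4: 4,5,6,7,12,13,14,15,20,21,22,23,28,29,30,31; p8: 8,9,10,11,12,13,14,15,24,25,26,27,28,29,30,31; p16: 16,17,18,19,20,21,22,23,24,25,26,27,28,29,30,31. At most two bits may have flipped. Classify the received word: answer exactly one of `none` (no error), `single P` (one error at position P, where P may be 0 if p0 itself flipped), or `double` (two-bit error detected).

s1: b1⊕b3⊕b5⊕b7⊕b9⊕b11⊕b13⊕b15⊕b17⊕b19⊕b21⊕b23⊕b25⊕b27⊕b29⊕b31 = 1⊕0⊕1⊕0⊕1⊕1⊕1⊕1⊕1⊕0⊕1⊕0⊕1⊕0⊕0⊕1 = 0
s2: b2⊕b3⊕b6⊕b7⊕b10⊕b11⊕b14⊕b15⊕b18⊕b19⊕b22⊕b23⊕b26⊕b27⊕b30⊕b31 = 0⊕0⊕1⊕0⊕0⊕1⊕1⊕1⊕1⊕0⊕0⊕0⊕1⊕0⊕0⊕1 = 1
s4: b4⊕b5⊕b6⊕b7⊕b12⊕b13⊕b14⊕b15⊕b20⊕b21⊕b22⊕b23⊕b28⊕b29⊕b30⊕b31 = 0⊕1⊕1⊕0⊕1⊕1⊕1⊕1⊕1⊕1⊕0⊕0⊕1⊕0⊕0⊕1 = 0
s8: b8⊕b9⊕b10⊕b11⊕b12⊕b13⊕b14⊕b15⊕b24⊕b25⊕b26⊕b27⊕b28⊕b29⊕b30⊕b31 = 0⊕1⊕0⊕1⊕1⊕1⊕1⊕1⊕1⊕1⊕1⊕0⊕1⊕0⊕0⊕1 = 1
s16: b16⊕b17⊕b18⊕b19⊕b20⊕b21⊕b22⊕b23⊕b24⊕b25⊕b26⊕b27⊕b28⊕b29⊕b30⊕b31 = 0⊕1⊕1⊕0⊕1⊕1⊕0⊕0⊕1⊕1⊕1⊕0⊕1⊕0⊕0⊕1 = 1
Syndrome (s16...s1) = 11010 → position 26.
Overall parity (XOR of all 32 bits, including p0): 1⊕1⊕0⊕0⊕0⊕1⊕1⊕0⊕0⊕1⊕0⊕1⊕1⊕1⊕1⊕1⊕0⊕1⊕1⊕0⊕1⊕1⊕0⊕0⊕1⊕1⊕1⊕0⊕1⊕0⊕0⊕1 = 1
Overall=1, syndrome position=26 → single-bit error at position 26.

single 26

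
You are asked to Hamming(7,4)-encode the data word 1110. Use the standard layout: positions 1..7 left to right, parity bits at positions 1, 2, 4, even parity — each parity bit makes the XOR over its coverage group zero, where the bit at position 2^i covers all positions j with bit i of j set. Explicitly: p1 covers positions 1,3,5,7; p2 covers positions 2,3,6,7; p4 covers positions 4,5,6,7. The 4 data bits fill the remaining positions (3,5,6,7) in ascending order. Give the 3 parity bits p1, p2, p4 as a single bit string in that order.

000

Place data bits at non-power-of-two positions: b3=1, b5=1, b6=1, b7=0.
p1 = XOR of data positions {3,5,7} = 1⊕1⊕0 = 0
p2 = XOR of data positions {3,6,7} = 1⊕1⊕0 = 0
p4 = XOR of data positions {5,6,7} = 1⊕1⊕0 = 0
Parity bits p1,p2,p4 = 000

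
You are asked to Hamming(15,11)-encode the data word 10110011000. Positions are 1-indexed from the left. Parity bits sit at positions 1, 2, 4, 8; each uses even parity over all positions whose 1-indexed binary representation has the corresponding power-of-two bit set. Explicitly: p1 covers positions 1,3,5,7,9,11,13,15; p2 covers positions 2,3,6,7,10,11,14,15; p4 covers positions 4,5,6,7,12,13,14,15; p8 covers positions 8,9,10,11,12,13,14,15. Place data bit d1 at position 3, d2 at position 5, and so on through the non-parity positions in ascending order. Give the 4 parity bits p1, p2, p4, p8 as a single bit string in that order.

Place data bits at non-power-of-two positions: b3=1, b5=0, b6=1, b7=1, b9=0, b10=0, b11=1, b12=1, b13=0, b14=0, b15=0.
p1 = XOR of data positions {3,5,7,9,11,13,15} = 1⊕0⊕1⊕0⊕1⊕0⊕0 = 1
p2 = XOR of data positions {3,6,7,10,11,14,15} = 1⊕1⊕1⊕0⊕1⊕0⊕0 = 0
p4 = XOR of data positions {5,6,7,12,13,14,15} = 0⊕1⊕1⊕1⊕0⊕0⊕0 = 1
p8 = XOR of data positions {9,10,11,12,13,14,15} = 0⊕0⊕1⊕1⊕0⊕0⊕0 = 0
Parity bits p1,p2,p4,p8 = 1010

1010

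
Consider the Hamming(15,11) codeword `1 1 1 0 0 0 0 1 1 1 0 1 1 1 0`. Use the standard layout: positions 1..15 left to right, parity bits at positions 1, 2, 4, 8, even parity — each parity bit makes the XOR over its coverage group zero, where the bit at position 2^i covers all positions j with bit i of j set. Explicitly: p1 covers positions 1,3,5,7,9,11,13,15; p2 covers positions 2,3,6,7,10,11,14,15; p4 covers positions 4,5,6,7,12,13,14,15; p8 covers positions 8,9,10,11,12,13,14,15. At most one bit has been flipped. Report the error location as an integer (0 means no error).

s1: b1⊕b3⊕b5⊕b7⊕b9⊕b11⊕b13⊕b15 = 1⊕1⊕0⊕0⊕1⊕0⊕1⊕0 = 0
s2: b2⊕b3⊕b6⊕b7⊕b10⊕b11⊕b14⊕b15 = 1⊕1⊕0⊕0⊕1⊕0⊕1⊕0 = 0
s4: b4⊕b5⊕b6⊕b7⊕b12⊕b13⊕b14⊕b15 = 0⊕0⊕0⊕0⊕1⊕1⊕1⊕0 = 1
s8: b8⊕b9⊕b10⊕b11⊕b12⊕b13⊕b14⊕b15 = 1⊕1⊕1⊕0⊕1⊕1⊕1⊕0 = 0
Syndrome (s8...s1) = 0100 → position 4.

4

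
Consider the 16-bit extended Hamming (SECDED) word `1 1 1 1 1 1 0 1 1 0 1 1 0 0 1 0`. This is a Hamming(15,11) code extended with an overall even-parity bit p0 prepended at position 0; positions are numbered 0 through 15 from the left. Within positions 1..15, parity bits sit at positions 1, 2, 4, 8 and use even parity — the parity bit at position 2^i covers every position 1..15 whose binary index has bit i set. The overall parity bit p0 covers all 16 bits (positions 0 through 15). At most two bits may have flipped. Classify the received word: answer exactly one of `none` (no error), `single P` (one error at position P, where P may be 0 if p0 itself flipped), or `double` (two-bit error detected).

s1: b1⊕b3⊕b5⊕b7⊕b9⊕b11⊕b13⊕b15 = 1⊕1⊕1⊕1⊕0⊕1⊕0⊕0 = 1
s2: b2⊕b3⊕b6⊕b7⊕b10⊕b11⊕b14⊕b15 = 1⊕1⊕0⊕1⊕1⊕1⊕1⊕0 = 0
s4: b4⊕b5⊕b6⊕b7⊕b12⊕b13⊕b14⊕b15 = 1⊕1⊕0⊕1⊕0⊕0⊕1⊕0 = 0
s8: b8⊕b9⊕b10⊕b11⊕b12⊕b13⊕b14⊕b15 = 1⊕0⊕1⊕1⊕0⊕0⊕1⊕0 = 0
Syndrome (s8...s1) = 0001 → position 1.
Overall parity (XOR of all 16 bits, including p0): 1⊕1⊕1⊕1⊕1⊕1⊕0⊕1⊕1⊕0⊕1⊕1⊕0⊕0⊕1⊕0 = 1
Overall=1, syndrome position=1 → single-bit error at position 1.

single 1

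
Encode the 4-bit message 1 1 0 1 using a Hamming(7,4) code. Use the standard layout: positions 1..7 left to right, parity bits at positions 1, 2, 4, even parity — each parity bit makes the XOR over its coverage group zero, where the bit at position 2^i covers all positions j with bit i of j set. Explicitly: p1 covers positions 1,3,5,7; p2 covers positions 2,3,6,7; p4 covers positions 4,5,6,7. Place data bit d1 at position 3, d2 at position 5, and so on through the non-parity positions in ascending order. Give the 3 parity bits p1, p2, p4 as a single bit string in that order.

Place data bits at non-power-of-two positions: b3=1, b5=1, b6=0, b7=1.
p1 = XOR of data positions {3,5,7} = 1⊕1⊕1 = 1
p2 = XOR of data positions {3,6,7} = 1⊕0⊕1 = 0
p4 = XOR of data positions {5,6,7} = 1⊕0⊕1 = 0
Parity bits p1,p2,p4 = 100

100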